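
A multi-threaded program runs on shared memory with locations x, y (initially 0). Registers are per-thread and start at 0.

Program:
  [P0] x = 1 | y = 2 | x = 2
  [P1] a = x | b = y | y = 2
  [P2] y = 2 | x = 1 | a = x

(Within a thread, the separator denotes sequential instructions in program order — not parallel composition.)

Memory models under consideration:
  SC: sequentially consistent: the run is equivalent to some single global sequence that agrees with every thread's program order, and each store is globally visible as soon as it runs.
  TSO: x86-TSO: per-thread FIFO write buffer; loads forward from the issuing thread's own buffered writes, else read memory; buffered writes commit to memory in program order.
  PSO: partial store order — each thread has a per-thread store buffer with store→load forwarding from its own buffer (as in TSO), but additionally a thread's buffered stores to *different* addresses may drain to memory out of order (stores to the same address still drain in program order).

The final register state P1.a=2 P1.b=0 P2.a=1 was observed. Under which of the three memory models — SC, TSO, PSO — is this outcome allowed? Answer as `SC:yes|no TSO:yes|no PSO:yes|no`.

SC:no TSO:no PSO:yes

outcome vector order: (P1.a,P1.b,P2.a)
under SC → (0,0,1); (0,0,2); (0,2,1); (0,2,2); (1,0,1); (1,0,2); (1,2,1); (1,2,2); (2,2,1); (2,2,2)
under TSO → (0,0,1); (0,0,2); (0,2,1); (0,2,2); (1,0,1); (1,0,2); (1,2,1); (1,2,2); (2,2,1); (2,2,2)
under PSO → (0,0,1); (0,0,2); (0,2,1); (0,2,2); (1,0,1); (1,0,2); (1,2,1); (1,2,2); (2,0,1); (2,0,2); (2,2,1); (2,2,2)
target (2,0,1) ∈ {PSO}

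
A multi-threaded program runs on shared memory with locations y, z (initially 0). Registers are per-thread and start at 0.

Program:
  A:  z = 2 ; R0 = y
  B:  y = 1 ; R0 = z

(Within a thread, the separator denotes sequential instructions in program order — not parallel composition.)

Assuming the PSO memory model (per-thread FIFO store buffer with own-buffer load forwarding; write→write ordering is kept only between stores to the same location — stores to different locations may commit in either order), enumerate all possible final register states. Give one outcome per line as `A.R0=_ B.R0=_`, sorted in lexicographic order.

outcome vector order: (A.R0,B.R0)
|PSO outcomes| = 4

A.R0=0 B.R0=0
A.R0=0 B.R0=2
A.R0=1 B.R0=0
A.R0=1 B.R0=2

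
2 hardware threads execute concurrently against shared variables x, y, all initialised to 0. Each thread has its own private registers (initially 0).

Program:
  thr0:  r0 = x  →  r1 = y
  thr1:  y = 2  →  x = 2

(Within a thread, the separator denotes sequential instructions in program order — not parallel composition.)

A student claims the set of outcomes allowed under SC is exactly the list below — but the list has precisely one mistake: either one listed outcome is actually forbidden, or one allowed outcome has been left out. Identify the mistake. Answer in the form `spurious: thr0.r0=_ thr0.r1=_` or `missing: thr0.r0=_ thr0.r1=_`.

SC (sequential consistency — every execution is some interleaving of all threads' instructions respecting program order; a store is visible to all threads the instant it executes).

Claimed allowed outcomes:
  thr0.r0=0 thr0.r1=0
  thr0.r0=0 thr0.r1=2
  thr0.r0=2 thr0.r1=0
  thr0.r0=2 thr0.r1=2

outcome vector order: (thr0.r0,thr0.r1)
[SC] allowed = {<0 0> <0 2> <2 2>}
claimed∖SC = {<2 0>}

spurious: thr0.r0=2 thr0.r1=0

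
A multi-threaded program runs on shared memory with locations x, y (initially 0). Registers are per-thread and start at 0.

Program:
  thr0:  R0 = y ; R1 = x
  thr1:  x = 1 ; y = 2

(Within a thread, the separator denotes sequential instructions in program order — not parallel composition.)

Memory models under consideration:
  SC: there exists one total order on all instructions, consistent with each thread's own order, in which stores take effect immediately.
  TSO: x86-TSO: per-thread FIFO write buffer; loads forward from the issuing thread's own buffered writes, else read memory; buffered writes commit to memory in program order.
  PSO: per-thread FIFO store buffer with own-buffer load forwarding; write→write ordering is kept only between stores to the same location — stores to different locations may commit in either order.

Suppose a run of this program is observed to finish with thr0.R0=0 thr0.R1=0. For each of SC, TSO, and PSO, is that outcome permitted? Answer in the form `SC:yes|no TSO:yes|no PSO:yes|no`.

outcome vector order: (thr0.R0,thr0.R1)
SC: 3 outcomes — {<0 0> <0 1> <2 1>}
TSO: 3 outcomes — {<0 0> <0 1> <2 1>}
PSO: 4 outcomes — {<0 0> <0 1> <2 0> <2 1>}
target <0 0> ∈ {SC,TSO,PSO}

SC:yes TSO:yes PSO:yes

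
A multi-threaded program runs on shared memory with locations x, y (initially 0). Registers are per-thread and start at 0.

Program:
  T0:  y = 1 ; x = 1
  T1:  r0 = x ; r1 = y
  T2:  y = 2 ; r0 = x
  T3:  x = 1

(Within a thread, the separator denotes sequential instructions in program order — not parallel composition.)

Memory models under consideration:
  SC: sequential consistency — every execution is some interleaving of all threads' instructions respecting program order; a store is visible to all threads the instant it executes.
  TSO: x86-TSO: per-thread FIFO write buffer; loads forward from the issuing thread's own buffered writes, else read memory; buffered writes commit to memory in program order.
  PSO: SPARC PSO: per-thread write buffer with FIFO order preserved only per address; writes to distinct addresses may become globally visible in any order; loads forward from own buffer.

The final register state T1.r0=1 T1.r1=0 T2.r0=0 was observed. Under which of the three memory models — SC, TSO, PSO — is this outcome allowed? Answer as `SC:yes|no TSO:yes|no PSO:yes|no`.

SC:no TSO:yes PSO:yes

outcome vector order: (T1.r0,T1.r1,T2.r0)
SC (11): 000, 001, 010, 011, 020, 021, 101, 110, 111, 120, 121
TSO (12): 000, 001, 010, 011, 020, 021, 100, 101, 110, 111, 120, 121
PSO (12): 000, 001, 010, 011, 020, 021, 100, 101, 110, 111, 120, 121
target 100 ∈ {TSO,PSO}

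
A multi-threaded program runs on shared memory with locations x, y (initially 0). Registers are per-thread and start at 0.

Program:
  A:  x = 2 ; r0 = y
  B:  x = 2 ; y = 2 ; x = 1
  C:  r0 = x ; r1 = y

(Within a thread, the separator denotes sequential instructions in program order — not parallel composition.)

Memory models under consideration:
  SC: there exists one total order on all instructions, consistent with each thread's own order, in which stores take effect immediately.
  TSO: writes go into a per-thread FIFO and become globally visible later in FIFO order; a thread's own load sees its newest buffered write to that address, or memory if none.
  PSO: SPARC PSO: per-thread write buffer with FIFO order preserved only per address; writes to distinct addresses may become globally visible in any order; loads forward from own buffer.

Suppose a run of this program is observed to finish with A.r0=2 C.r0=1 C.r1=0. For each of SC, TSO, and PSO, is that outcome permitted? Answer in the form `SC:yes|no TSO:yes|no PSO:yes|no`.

SC:no TSO:no PSO:yes

outcome vector order: (A.r0,C.r0,C.r1)
SC: 10 outcomes — {000; 002; 012; 020; 022; 200; 202; 212; 220; 222}
TSO: 10 outcomes — {000; 002; 012; 020; 022; 200; 202; 212; 220; 222}
PSO: 12 outcomes — {000; 002; 010; 012; 020; 022; 200; 202; 210; 212; 220; 222}
target 210 ∈ {PSO}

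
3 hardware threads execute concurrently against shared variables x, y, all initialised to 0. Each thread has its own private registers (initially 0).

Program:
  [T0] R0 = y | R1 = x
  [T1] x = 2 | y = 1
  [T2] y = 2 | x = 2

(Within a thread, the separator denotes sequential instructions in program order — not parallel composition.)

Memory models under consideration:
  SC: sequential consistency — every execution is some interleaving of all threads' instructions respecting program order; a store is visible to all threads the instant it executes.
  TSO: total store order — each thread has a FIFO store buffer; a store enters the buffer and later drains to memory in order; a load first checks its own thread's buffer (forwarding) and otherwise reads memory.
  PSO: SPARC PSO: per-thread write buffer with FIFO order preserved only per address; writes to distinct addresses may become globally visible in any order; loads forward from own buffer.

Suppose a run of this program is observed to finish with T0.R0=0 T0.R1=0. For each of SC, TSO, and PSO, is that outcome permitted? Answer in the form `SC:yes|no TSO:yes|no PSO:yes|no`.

outcome vector order: (T0.R0,T0.R1)
SC: 5 outcomes — {00 02 12 20 22}
TSO: 5 outcomes — {00 02 12 20 22}
PSO: 6 outcomes — {00 02 10 12 20 22}
target 00 ∈ {SC,TSO,PSO}

SC:yes TSO:yes PSO:yes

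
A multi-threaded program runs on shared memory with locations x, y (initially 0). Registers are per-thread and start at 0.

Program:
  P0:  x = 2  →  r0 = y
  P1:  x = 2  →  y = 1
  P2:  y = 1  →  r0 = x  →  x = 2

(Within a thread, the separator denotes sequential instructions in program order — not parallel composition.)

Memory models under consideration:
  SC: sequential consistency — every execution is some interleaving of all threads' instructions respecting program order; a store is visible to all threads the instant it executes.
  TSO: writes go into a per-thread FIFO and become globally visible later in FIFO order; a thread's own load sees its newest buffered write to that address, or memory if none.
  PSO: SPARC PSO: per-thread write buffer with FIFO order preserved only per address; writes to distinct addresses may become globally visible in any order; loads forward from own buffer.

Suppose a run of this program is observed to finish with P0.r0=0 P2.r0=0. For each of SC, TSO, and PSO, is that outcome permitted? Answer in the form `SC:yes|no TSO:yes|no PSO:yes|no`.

SC:no TSO:yes PSO:yes

outcome vector order: (P0.r0,P2.r0)
under SC → (0,2), (1,0), (1,2)
under TSO → (0,0), (0,2), (1,0), (1,2)
under PSO → (0,0), (0,2), (1,0), (1,2)
target (0,0) ∈ {TSO,PSO}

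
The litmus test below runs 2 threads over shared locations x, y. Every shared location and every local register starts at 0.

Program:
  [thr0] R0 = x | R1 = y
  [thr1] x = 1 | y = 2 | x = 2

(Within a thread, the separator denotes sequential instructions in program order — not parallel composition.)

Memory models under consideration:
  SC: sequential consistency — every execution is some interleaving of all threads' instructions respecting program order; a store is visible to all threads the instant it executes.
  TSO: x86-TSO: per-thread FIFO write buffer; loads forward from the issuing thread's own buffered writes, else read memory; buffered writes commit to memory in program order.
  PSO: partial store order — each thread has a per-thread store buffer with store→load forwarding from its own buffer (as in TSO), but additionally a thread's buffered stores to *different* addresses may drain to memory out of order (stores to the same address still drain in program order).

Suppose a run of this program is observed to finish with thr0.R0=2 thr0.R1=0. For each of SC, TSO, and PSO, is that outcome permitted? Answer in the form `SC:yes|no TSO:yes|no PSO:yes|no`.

outcome vector order: (thr0.R0,thr0.R1)
[SC] allowed = {0/0, 0/2, 1/0, 1/2, 2/2}
[TSO] allowed = {0/0, 0/2, 1/0, 1/2, 2/2}
[PSO] allowed = {0/0, 0/2, 1/0, 1/2, 2/0, 2/2}
target 2/0 ∈ {PSO}

SC:no TSO:no PSO:yes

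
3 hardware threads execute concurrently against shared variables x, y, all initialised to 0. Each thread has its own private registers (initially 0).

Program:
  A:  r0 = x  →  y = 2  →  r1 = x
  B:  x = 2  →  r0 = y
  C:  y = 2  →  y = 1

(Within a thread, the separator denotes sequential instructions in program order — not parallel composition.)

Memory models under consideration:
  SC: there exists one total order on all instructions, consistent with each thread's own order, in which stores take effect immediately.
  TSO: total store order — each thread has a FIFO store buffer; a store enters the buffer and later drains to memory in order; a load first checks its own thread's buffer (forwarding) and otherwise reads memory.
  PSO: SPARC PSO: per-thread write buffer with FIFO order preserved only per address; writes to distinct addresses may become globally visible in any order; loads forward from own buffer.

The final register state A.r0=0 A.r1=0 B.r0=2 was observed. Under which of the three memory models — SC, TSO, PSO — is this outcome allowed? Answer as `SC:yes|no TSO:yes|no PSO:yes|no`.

SC:yes TSO:yes PSO:yes

outcome vector order: (A.r0,A.r1,B.r0)
SC (8): (0,0,1), (0,0,2), (0,2,0), (0,2,1), (0,2,2), (2,2,0), (2,2,1), (2,2,2)
TSO (9): (0,0,0), (0,0,1), (0,0,2), (0,2,0), (0,2,1), (0,2,2), (2,2,0), (2,2,1), (2,2,2)
PSO (9): (0,0,0), (0,0,1), (0,0,2), (0,2,0), (0,2,1), (0,2,2), (2,2,0), (2,2,1), (2,2,2)
target (0,0,2) ∈ {SC,TSO,PSO}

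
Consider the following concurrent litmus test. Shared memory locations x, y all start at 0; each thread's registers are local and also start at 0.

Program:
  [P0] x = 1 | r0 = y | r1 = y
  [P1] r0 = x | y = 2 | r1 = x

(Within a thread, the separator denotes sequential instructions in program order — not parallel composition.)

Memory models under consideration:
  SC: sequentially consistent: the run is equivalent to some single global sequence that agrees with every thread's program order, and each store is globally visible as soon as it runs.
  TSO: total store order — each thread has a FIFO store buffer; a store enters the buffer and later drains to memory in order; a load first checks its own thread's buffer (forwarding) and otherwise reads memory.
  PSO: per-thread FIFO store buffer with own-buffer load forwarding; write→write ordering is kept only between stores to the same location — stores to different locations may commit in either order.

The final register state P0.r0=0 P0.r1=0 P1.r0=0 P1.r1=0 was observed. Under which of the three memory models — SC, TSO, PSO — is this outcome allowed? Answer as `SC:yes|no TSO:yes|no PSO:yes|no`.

outcome vector order: (P0.r0,P0.r1,P1.r0,P1.r1)
SC (7): 0001 0011 0201 0211 2200 2201 2211
TSO (9): 0000 0001 0011 0200 0201 0211 2200 2201 2211
PSO (9): 0000 0001 0011 0200 0201 0211 2200 2201 2211
target 0000 ∈ {TSO,PSO}

SC:no TSO:yes PSO:yes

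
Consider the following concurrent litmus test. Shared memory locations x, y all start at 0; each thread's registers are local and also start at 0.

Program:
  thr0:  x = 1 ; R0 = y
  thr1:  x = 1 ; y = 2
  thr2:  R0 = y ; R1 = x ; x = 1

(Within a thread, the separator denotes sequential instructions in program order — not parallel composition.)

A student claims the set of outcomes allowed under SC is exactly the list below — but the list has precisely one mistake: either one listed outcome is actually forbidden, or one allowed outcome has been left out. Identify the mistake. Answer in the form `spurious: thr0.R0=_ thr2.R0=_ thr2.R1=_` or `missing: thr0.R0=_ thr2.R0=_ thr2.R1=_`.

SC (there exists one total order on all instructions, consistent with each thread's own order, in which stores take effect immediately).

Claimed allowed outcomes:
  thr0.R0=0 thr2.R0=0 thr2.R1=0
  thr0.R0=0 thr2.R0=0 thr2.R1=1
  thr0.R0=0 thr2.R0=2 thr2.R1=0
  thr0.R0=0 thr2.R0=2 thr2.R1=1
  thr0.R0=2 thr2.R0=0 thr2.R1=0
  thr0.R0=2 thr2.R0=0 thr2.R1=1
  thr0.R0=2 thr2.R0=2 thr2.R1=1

outcome vector order: (thr0.R0,thr2.R0,thr2.R1)
under SC → (0,0,0); (0,0,1); (0,2,1); (2,0,0); (2,0,1); (2,2,1)
claimed∖SC = {(0,2,0)}

spurious: thr0.R0=0 thr2.R0=2 thr2.R1=0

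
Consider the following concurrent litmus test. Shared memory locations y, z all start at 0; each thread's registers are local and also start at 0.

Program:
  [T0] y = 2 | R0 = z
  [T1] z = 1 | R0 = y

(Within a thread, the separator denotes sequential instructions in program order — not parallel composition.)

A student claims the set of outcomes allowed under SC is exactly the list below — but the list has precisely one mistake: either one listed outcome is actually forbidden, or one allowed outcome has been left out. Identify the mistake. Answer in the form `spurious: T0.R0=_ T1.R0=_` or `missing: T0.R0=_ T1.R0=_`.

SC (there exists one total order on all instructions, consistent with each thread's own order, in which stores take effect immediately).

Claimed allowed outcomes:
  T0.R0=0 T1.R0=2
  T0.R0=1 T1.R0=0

missing: T0.R0=1 T1.R0=2

outcome vector order: (T0.R0,T1.R0)
[SC] allowed = {02, 10, 12}
SC∖claimed = {12}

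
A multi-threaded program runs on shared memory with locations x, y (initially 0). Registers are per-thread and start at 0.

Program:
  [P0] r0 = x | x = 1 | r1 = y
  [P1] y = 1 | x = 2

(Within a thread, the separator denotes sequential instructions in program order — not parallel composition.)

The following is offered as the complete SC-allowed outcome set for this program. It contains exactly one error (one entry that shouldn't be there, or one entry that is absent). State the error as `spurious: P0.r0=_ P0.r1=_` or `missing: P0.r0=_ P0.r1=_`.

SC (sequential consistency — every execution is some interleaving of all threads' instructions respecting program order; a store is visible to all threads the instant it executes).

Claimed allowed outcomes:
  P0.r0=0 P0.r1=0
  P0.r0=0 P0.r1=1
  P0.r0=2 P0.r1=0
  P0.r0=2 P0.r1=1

outcome vector order: (P0.r0,P0.r1)
[SC] allowed = {00; 01; 21}
claimed∖SC = {20}

spurious: P0.r0=2 P0.r1=0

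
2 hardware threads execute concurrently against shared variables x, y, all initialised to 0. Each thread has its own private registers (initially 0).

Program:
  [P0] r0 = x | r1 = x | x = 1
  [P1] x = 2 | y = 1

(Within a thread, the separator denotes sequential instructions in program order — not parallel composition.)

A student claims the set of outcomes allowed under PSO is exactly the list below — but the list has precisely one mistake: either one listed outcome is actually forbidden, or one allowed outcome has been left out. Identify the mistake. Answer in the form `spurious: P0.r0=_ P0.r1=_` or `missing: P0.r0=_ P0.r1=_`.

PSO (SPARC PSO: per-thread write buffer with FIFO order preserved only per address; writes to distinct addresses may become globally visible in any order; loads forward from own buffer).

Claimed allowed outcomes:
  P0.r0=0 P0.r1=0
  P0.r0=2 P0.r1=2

outcome vector order: (P0.r0,P0.r1)
under PSO → 00; 02; 22
PSO∖claimed = {02}

missing: P0.r0=0 P0.r1=2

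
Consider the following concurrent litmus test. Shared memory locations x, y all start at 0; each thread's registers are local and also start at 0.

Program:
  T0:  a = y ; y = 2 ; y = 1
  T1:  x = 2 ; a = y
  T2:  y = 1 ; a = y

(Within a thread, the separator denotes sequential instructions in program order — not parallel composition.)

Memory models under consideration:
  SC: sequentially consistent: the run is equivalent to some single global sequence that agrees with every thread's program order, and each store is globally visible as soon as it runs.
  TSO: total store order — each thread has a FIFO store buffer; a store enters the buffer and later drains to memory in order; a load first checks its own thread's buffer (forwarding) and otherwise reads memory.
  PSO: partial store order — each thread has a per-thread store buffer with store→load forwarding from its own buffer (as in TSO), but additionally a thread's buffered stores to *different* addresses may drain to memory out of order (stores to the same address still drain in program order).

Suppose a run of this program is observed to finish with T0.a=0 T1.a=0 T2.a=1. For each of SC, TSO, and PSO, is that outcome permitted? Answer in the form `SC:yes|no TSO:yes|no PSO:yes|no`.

SC:yes TSO:yes PSO:yes

outcome vector order: (T0.a,T1.a,T2.a)
under SC → (0,0,1), (0,0,2), (0,1,1), (0,1,2), (0,2,1), (0,2,2), (1,0,1), (1,0,2), (1,1,1), (1,1,2), (1,2,1), (1,2,2)
under TSO → (0,0,1), (0,0,2), (0,1,1), (0,1,2), (0,2,1), (0,2,2), (1,0,1), (1,0,2), (1,1,1), (1,1,2), (1,2,1), (1,2,2)
under PSO → (0,0,1), (0,0,2), (0,1,1), (0,1,2), (0,2,1), (0,2,2), (1,0,1), (1,0,2), (1,1,1), (1,1,2), (1,2,1), (1,2,2)
target (0,0,1) ∈ {SC,TSO,PSO}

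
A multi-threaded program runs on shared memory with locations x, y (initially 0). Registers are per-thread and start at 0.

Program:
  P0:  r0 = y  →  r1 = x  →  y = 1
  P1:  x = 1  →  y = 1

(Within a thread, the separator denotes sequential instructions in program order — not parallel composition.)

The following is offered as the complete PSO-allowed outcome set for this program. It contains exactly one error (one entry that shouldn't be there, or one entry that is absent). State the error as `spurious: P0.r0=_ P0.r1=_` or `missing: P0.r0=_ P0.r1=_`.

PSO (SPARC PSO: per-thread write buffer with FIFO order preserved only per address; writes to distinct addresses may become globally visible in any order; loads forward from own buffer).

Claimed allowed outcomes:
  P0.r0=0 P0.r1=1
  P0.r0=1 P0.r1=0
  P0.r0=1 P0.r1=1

outcome vector order: (P0.r0,P0.r1)
[PSO] allowed = {00, 01, 10, 11}
PSO∖claimed = {00}

missing: P0.r0=0 P0.r1=0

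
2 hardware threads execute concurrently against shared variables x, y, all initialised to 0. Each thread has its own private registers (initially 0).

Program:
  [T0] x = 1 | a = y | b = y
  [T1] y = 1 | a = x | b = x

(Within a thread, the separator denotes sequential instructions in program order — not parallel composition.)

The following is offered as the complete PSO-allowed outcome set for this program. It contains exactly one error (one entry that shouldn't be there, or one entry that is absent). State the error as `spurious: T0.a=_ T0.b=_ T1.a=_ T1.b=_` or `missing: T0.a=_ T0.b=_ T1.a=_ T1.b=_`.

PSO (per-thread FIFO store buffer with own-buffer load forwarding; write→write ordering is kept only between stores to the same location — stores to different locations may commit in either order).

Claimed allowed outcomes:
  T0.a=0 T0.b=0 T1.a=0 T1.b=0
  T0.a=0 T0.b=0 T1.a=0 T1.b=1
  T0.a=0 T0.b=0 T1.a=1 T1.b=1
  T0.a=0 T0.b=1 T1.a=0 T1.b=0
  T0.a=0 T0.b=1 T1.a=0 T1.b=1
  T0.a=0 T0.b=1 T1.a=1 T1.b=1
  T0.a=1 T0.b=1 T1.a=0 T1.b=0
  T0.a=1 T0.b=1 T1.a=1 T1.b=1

outcome vector order: (T0.a,T0.b,T1.a,T1.b)
under PSO → 0000; 0001; 0011; 0100; 0101; 0111; 1100; 1101; 1111
PSO∖claimed = {1101}

missing: T0.a=1 T0.b=1 T1.a=0 T1.b=1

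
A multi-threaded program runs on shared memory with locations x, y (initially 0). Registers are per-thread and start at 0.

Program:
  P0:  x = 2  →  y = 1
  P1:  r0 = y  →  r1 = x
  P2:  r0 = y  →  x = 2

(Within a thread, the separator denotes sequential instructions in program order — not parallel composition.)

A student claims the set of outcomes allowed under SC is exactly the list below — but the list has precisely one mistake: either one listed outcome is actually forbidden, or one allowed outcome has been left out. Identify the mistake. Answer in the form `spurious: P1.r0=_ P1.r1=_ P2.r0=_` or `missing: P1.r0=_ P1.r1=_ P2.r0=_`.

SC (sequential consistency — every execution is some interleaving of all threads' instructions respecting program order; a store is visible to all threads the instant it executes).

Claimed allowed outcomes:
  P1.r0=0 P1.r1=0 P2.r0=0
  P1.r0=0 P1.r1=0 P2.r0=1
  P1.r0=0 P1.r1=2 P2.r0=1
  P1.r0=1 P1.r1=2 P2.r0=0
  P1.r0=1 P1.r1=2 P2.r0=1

outcome vector order: (P1.r0,P1.r1,P2.r0)
[SC] allowed = {0/0/0, 0/0/1, 0/2/0, 0/2/1, 1/2/0, 1/2/1}
SC∖claimed = {0/2/0}

missing: P1.r0=0 P1.r1=2 P2.r0=0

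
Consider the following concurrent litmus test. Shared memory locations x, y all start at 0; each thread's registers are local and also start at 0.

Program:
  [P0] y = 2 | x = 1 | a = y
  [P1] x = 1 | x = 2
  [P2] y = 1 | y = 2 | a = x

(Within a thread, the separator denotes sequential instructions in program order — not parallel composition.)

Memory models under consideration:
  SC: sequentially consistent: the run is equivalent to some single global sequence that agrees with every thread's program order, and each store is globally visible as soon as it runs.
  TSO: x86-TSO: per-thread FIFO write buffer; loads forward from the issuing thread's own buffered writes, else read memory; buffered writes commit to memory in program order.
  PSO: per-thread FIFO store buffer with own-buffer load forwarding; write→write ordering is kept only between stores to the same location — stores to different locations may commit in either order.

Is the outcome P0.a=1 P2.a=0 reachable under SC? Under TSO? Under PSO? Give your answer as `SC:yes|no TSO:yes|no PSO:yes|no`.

outcome vector order: (P0.a,P2.a)
SC: 5 outcomes — {1/1, 1/2, 2/0, 2/1, 2/2}
TSO: 6 outcomes — {1/0, 1/1, 1/2, 2/0, 2/1, 2/2}
PSO: 6 outcomes — {1/0, 1/1, 1/2, 2/0, 2/1, 2/2}
target 1/0 ∈ {TSO,PSO}

SC:no TSO:yes PSO:yes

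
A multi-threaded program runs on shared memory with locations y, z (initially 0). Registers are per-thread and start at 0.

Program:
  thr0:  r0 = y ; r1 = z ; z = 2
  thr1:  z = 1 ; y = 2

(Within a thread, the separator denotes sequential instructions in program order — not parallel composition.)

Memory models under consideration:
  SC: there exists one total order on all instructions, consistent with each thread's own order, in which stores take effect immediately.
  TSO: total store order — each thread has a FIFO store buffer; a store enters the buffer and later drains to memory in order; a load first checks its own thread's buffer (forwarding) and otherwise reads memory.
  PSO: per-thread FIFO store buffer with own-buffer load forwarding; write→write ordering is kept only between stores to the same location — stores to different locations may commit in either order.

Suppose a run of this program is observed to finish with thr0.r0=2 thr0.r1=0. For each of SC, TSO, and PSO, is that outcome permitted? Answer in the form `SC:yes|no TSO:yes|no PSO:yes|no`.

outcome vector order: (thr0.r0,thr0.r1)
[SC] allowed = {(0,0); (0,1); (2,1)}
[TSO] allowed = {(0,0); (0,1); (2,1)}
[PSO] allowed = {(0,0); (0,1); (2,0); (2,1)}
target (2,0) ∈ {PSO}

SC:no TSO:no PSO:yes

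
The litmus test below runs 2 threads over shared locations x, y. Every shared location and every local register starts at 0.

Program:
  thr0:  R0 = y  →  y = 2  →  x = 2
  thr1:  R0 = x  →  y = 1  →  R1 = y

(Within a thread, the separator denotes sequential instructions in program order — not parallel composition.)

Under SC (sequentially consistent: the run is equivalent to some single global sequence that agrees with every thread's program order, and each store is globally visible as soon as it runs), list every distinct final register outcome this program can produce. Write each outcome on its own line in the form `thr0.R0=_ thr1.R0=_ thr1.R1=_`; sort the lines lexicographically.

outcome vector order: (thr0.R0,thr1.R0,thr1.R1)
|SC outcomes| = 5

thr0.R0=0 thr1.R0=0 thr1.R1=1
thr0.R0=0 thr1.R0=0 thr1.R1=2
thr0.R0=0 thr1.R0=2 thr1.R1=1
thr0.R0=1 thr1.R0=0 thr1.R1=1
thr0.R0=1 thr1.R0=0 thr1.R1=2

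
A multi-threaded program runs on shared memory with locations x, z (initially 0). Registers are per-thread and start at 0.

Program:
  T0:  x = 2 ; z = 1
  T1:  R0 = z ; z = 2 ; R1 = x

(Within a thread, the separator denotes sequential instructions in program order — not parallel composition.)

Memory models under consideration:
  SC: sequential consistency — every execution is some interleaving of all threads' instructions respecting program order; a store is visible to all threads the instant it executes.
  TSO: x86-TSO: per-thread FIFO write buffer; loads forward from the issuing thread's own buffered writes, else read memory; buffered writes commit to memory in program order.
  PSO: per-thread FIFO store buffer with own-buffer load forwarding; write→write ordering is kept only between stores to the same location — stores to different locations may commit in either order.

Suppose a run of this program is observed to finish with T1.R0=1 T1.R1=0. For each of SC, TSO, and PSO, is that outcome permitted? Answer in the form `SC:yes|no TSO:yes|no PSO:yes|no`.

outcome vector order: (T1.R0,T1.R1)
SC (3): 0/0 0/2 1/2
TSO (3): 0/0 0/2 1/2
PSO (4): 0/0 0/2 1/0 1/2
target 1/0 ∈ {PSO}

SC:no TSO:no PSO:yes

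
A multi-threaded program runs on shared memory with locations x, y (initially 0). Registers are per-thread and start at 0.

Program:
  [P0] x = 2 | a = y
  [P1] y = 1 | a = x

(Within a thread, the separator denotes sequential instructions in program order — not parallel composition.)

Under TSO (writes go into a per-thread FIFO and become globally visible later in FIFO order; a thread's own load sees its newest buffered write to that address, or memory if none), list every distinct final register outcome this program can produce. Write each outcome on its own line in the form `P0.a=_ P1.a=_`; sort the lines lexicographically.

P0.a=0 P1.a=0
P0.a=0 P1.a=2
P0.a=1 P1.a=0
P0.a=1 P1.a=2

outcome vector order: (P0.a,P1.a)
|TSO outcomes| = 4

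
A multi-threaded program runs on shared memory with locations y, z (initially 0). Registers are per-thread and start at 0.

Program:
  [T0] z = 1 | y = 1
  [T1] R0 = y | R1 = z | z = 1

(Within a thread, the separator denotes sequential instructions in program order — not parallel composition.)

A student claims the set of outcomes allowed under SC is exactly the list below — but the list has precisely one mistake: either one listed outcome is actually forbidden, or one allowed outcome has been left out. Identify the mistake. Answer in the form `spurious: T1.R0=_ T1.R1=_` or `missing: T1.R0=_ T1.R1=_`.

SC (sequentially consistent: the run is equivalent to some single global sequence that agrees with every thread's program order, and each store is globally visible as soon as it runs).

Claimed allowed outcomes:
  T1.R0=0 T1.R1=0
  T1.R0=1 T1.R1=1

outcome vector order: (T1.R0,T1.R1)
[SC] allowed = {<0 0> <0 1> <1 1>}
SC∖claimed = {<0 1>}

missing: T1.R0=0 T1.R1=1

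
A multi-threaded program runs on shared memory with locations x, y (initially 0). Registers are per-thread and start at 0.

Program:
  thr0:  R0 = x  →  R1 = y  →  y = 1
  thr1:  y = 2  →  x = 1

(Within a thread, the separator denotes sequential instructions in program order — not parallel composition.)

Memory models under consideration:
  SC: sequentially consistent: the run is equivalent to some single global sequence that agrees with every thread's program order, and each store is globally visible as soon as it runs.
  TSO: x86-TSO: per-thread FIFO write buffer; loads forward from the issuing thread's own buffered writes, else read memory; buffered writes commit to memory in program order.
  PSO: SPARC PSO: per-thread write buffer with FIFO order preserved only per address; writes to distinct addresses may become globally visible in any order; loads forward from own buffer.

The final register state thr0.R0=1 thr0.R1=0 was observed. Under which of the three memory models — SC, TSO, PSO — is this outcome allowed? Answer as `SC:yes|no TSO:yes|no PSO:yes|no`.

outcome vector order: (thr0.R0,thr0.R1)
SC (3): 0/0, 0/2, 1/2
TSO (3): 0/0, 0/2, 1/2
PSO (4): 0/0, 0/2, 1/0, 1/2
target 1/0 ∈ {PSO}

SC:no TSO:no PSO:yes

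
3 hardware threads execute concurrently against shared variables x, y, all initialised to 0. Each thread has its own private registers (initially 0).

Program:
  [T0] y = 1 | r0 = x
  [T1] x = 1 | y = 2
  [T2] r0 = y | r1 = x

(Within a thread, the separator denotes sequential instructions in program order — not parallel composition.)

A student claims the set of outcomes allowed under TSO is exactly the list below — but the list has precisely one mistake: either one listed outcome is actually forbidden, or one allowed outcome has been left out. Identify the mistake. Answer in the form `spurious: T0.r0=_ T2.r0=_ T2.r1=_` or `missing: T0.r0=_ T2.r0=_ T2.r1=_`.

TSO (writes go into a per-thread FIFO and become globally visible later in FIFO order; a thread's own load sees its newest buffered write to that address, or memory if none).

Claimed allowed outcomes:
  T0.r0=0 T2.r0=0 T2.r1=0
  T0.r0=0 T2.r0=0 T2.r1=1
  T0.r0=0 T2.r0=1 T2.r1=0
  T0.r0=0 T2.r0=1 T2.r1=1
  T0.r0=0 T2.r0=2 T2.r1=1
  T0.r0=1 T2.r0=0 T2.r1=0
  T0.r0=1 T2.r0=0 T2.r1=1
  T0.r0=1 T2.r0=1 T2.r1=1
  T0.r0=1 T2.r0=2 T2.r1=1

outcome vector order: (T0.r0,T2.r0,T2.r1)
TSO: 10 outcomes — {<0 0 0>, <0 0 1>, <0 1 0>, <0 1 1>, <0 2 1>, <1 0 0>, <1 0 1>, <1 1 0>, <1 1 1>, <1 2 1>}
TSO∖claimed = {<1 1 0>}

missing: T0.r0=1 T2.r0=1 T2.r1=0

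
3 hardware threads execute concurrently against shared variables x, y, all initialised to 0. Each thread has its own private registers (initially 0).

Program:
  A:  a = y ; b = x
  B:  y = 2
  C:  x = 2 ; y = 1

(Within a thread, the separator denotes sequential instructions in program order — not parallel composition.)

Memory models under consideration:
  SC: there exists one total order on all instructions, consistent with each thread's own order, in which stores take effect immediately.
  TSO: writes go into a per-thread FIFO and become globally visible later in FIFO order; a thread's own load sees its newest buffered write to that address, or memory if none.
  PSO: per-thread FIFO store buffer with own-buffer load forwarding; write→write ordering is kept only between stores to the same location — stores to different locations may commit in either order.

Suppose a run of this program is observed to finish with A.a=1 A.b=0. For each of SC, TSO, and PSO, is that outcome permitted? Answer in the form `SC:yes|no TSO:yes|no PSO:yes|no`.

SC:no TSO:no PSO:yes

outcome vector order: (A.a,A.b)
under SC → <0 0>, <0 2>, <1 2>, <2 0>, <2 2>
under TSO → <0 0>, <0 2>, <1 2>, <2 0>, <2 2>
under PSO → <0 0>, <0 2>, <1 0>, <1 2>, <2 0>, <2 2>
target <1 0> ∈ {PSO}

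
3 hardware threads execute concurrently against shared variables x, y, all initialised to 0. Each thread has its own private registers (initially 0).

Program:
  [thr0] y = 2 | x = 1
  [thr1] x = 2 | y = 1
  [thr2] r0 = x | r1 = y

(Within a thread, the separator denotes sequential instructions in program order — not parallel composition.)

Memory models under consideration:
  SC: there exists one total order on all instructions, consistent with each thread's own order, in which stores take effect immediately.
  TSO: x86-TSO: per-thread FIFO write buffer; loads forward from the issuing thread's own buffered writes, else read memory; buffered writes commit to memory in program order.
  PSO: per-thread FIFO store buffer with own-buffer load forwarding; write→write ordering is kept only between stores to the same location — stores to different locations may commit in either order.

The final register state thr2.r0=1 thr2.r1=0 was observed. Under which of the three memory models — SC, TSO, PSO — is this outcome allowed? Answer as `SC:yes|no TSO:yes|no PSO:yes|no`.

SC:no TSO:no PSO:yes

outcome vector order: (thr2.r0,thr2.r1)
[SC] allowed = {(0,0), (0,1), (0,2), (1,1), (1,2), (2,0), (2,1), (2,2)}
[TSO] allowed = {(0,0), (0,1), (0,2), (1,1), (1,2), (2,0), (2,1), (2,2)}
[PSO] allowed = {(0,0), (0,1), (0,2), (1,0), (1,1), (1,2), (2,0), (2,1), (2,2)}
target (1,0) ∈ {PSO}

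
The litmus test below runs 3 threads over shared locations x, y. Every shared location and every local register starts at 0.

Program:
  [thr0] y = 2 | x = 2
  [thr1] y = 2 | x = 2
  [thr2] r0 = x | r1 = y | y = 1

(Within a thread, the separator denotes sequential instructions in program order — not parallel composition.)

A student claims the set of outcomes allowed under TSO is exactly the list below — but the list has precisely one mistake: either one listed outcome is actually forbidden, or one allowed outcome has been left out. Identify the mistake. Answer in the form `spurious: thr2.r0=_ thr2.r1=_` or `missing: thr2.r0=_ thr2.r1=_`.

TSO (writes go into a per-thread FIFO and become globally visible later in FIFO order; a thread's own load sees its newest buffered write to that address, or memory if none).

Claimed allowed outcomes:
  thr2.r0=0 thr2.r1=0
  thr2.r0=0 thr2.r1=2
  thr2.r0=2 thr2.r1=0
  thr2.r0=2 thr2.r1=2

spurious: thr2.r0=2 thr2.r1=0

outcome vector order: (thr2.r0,thr2.r1)
TSO: 3 outcomes — {<0 0>, <0 2>, <2 2>}
claimed∖TSO = {<2 0>}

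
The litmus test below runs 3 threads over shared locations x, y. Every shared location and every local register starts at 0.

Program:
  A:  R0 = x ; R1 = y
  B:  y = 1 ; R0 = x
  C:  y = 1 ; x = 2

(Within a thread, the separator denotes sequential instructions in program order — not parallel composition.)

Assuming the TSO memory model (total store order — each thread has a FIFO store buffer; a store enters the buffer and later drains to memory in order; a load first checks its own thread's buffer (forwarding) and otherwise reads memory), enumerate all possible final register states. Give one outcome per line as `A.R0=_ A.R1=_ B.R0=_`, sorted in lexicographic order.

A.R0=0 A.R1=0 B.R0=0
A.R0=0 A.R1=0 B.R0=2
A.R0=0 A.R1=1 B.R0=0
A.R0=0 A.R1=1 B.R0=2
A.R0=2 A.R1=1 B.R0=0
A.R0=2 A.R1=1 B.R0=2

outcome vector order: (A.R0,A.R1,B.R0)
|TSO outcomes| = 6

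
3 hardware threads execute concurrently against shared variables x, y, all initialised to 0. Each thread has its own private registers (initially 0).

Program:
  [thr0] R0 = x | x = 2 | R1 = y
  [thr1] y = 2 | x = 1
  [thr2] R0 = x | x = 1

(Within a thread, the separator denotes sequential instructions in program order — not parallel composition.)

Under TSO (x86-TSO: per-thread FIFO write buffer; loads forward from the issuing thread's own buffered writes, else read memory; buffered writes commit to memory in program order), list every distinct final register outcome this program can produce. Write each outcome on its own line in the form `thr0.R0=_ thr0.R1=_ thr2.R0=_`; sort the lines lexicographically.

thr0.R0=0 thr0.R1=0 thr2.R0=0
thr0.R0=0 thr0.R1=0 thr2.R0=1
thr0.R0=0 thr0.R1=0 thr2.R0=2
thr0.R0=0 thr0.R1=2 thr2.R0=0
thr0.R0=0 thr0.R1=2 thr2.R0=1
thr0.R0=0 thr0.R1=2 thr2.R0=2
thr0.R0=1 thr0.R1=0 thr2.R0=0
thr0.R0=1 thr0.R1=2 thr2.R0=0
thr0.R0=1 thr0.R1=2 thr2.R0=1
thr0.R0=1 thr0.R1=2 thr2.R0=2

outcome vector order: (thr0.R0,thr0.R1,thr2.R0)
|TSO outcomes| = 10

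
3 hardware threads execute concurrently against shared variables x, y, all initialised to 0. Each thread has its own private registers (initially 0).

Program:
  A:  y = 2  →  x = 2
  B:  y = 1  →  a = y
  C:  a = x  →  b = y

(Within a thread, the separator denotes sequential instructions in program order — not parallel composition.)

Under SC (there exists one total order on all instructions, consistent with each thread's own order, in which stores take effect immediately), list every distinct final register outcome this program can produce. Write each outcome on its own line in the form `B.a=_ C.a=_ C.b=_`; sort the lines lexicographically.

B.a=1 C.a=0 C.b=0
B.a=1 C.a=0 C.b=1
B.a=1 C.a=0 C.b=2
B.a=1 C.a=2 C.b=1
B.a=1 C.a=2 C.b=2
B.a=2 C.a=0 C.b=0
B.a=2 C.a=0 C.b=1
B.a=2 C.a=0 C.b=2
B.a=2 C.a=2 C.b=2

outcome vector order: (B.a,C.a,C.b)
|SC outcomes| = 9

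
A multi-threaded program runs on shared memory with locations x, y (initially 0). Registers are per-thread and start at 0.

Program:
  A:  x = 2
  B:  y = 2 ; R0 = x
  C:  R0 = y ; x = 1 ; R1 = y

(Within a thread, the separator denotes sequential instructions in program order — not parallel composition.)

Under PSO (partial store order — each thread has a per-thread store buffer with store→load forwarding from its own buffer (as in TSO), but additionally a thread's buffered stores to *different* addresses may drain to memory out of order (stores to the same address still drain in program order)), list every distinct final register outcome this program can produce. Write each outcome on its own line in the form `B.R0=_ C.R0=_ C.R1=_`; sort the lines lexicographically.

B.R0=0 C.R0=0 C.R1=0
B.R0=0 C.R0=0 C.R1=2
B.R0=0 C.R0=2 C.R1=2
B.R0=1 C.R0=0 C.R1=0
B.R0=1 C.R0=0 C.R1=2
B.R0=1 C.R0=2 C.R1=2
B.R0=2 C.R0=0 C.R1=0
B.R0=2 C.R0=0 C.R1=2
B.R0=2 C.R0=2 C.R1=2

outcome vector order: (B.R0,C.R0,C.R1)
|PSO outcomes| = 9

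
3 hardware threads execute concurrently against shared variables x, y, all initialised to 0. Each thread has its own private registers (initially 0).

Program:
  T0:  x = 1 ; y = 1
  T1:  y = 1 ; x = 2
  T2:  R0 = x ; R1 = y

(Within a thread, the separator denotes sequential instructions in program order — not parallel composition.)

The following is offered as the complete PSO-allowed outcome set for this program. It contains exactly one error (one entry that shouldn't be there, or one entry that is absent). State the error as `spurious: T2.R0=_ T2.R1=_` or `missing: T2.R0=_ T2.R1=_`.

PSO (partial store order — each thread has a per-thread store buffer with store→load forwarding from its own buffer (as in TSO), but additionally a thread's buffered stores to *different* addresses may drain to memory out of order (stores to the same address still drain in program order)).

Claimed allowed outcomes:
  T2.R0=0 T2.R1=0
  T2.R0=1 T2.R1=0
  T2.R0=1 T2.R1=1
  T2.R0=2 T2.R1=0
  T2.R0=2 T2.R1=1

outcome vector order: (T2.R0,T2.R1)
[PSO] allowed = {<0 0>, <0 1>, <1 0>, <1 1>, <2 0>, <2 1>}
PSO∖claimed = {<0 1>}

missing: T2.R0=0 T2.R1=1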